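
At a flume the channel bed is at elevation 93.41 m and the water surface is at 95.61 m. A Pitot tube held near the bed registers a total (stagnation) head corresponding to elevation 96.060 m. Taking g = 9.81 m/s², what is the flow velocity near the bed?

Near the bed, under hydrostatic conditions, the piezometric head (z + ψ) equals the free-surface elevation, 95.61 m.
Velocity head = total − piezometric = 96.060 − 95.61 = 0.450 m.
v = √(2g·h_v) = √(2 × 9.81 × 0.450) = 2.97 m/s.

v ≈ 2.97 m/s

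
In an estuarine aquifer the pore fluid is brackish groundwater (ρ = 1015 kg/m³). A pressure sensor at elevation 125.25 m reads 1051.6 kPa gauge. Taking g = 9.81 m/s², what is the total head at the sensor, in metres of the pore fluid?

h ≈ 230.86 m

ψ = P/(ρg) = 1051.6×1000 / (1015 × 9.81) = 105.61 m.
h = z + ψ = 125.25 + 105.61 = 230.86 m.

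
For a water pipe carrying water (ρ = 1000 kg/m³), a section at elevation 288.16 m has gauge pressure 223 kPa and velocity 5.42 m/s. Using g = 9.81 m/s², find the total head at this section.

h ≈ 312.39 m

Pressure head ψ = P/(ρg) = 223×1000 / (1000 × 9.81) = 22.73 m.
Velocity head = v²/(2g) = 5.42² / (2 × 9.81) = 1.497 m.
h = z + ψ + v²/(2g) = 288.16 + 22.73 + 1.497 = 312.39 m.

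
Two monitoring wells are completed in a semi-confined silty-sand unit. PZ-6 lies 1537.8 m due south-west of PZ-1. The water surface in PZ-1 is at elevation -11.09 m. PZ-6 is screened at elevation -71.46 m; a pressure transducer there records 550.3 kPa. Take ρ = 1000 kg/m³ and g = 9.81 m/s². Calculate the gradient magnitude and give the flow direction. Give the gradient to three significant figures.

i ≈ 0.00278; groundwater flows toward the south-west

Total head at PZ-1: h = -11.09 m (water level in the piezometer is the total head).
Pressure head at PZ-6: ψ = P/(ρg) = 550.3×1000 / (1000 × 9.81) = 56.10 m.
Total head at PZ-6: h = z + ψ = -71.46 + 56.10 = -15.36 m.
Head difference: h(PZ-1) − h(PZ-6) = -11.09 − (-15.36) = 4.27 m.
Hydraulic gradient: i = |Δh| / L = 4.27 / 1537.8 = 0.00278.
Flow is from higher to lower head: from PZ-1 toward PZ-6, i.e. toward the south-west.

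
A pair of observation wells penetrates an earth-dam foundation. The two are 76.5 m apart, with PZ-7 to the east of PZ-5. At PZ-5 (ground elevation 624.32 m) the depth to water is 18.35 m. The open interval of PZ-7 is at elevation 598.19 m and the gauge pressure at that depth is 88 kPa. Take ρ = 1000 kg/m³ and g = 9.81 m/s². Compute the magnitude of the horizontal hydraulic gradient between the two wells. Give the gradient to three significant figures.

i ≈ 0.0156

Total head at PZ-5: h = 624.32 − 18.35 = 605.97 m.
Pressure head at PZ-7: ψ = P/(ρg) = 88×1000 / (1000 × 9.81) = 8.97 m.
Total head at PZ-7: h = z + ψ = 598.19 + 8.97 = 607.16 m.
Head difference: h(PZ-5) − h(PZ-7) = 605.97 − 607.16 = -1.19 m.
Hydraulic gradient: i = |Δh| / L = 1.19 / 76.5 = 0.0156.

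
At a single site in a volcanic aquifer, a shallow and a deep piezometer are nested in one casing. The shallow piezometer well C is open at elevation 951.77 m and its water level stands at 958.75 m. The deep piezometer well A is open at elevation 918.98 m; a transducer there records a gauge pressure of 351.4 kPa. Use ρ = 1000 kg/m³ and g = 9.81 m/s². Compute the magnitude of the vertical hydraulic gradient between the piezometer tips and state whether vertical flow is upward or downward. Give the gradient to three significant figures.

|i_v| ≈ 0.120; vertical flow is downward

Total head at well C: h = 958.75 m (water level in the standpipe).
Pressure head at well A: ψ = P/(ρg) = 351.4×1000 / (1000 × 9.81) = 35.82 m.
Total head at well A: h = z + ψ = 918.98 + 35.82 = 954.80 m.
Δh = h(well C) − h(well A) = 958.75 − 954.80 = 3.95 m.
Vertical separation Δz = 951.77 − 918.98 = 32.79 m.
|i_v| = |Δh| / Δz = 3.95 / 32.79 = 0.120.
Head is higher in the shallow piezometer, so vertical flow is downward (recharge condition).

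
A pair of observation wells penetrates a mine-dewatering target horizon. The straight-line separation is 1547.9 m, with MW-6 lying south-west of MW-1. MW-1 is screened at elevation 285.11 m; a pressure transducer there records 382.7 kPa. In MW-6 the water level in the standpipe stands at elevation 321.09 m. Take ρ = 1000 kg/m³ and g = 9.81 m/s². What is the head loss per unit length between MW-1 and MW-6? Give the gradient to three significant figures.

i ≈ 0.00196 m/m

Pressure head at MW-1: ψ = P/(ρg) = 382.7×1000 / (1000 × 9.81) = 39.01 m.
Total head at MW-1: h = z + ψ = 285.11 + 39.01 = 324.12 m.
Total head at MW-6: h = 321.09 m (water level in the piezometer is the total head).
Head difference: h(MW-1) − h(MW-6) = 324.12 − 321.09 = 3.03 m.
Hydraulic gradient: i = |Δh| / L = 3.03 / 1547.9 = 0.00196.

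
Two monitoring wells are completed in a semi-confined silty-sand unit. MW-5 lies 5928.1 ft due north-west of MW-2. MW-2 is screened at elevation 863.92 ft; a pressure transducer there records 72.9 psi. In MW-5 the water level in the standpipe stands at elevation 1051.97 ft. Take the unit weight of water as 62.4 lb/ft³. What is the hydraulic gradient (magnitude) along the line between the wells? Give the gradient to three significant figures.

i ≈ 0.00334

Pressure head at MW-2: ψ = 144·P/γ = 144 × 72.9 / 62.4 = 168.23 ft.
Total head at MW-2: h = z + ψ = 863.92 + 168.23 = 1032.15 ft.
Total head at MW-5: h = 1051.97 ft (water level in the piezometer is the total head).
Head difference: h(MW-2) − h(MW-5) = 1032.15 − 1051.97 = -19.82 ft.
Hydraulic gradient: i = |Δh| / L = 19.82 / 5928.1 = 0.00334.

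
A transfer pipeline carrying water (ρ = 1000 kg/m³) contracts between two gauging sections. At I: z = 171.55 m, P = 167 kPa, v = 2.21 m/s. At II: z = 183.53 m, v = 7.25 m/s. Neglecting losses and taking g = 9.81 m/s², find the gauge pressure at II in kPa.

P₂ ≈ 25.6 kPa

Pressure head at I: ψ₁ = P₁/(ρg) = 167×1000 / (1000 × 9.81) = 17.02 m.
Velocity heads: v₁²/2g = 2.21²/19.62 = 0.249 m; v₂²/2g = 7.25²/19.62 = 2.679 m.
Total head H = z₁ + ψ₁ + v₁²/2g = 171.55 + 17.02 + 0.249 = 188.82 m.
ψ₂ = H − z₂ − v₂²/2g = 188.82 − 183.53 − 2.679 = 2.61 m.
P₂ = ρgψ₂ = 1000 × 9.81 × 2.61 ≈ 25.6 kPa.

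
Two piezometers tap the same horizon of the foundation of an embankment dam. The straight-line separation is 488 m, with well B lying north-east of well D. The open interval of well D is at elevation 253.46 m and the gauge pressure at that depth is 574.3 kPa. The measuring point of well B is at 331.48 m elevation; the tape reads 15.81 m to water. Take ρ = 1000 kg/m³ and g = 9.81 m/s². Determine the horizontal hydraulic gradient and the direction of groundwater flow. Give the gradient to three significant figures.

i ≈ 0.00752; groundwater flows toward the south-west

Pressure head at well D: ψ = P/(ρg) = 574.3×1000 / (1000 × 9.81) = 58.54 m.
Total head at well D: h = z + ψ = 253.46 + 58.54 = 312.00 m.
Total head at well B: h = 331.48 − 15.81 = 315.67 m.
Head difference: h(well D) − h(well B) = 312.00 − 315.67 = -3.67 m.
Hydraulic gradient: i = |Δh| / L = 3.67 / 488 = 0.00752.
Flow is from higher to lower head: from well B toward well D, i.e. toward the south-west.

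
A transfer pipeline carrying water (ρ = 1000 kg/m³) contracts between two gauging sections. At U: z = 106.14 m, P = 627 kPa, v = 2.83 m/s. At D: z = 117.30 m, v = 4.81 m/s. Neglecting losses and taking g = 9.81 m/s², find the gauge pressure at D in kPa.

P₂ ≈ 510 kPa

Pressure head at U: ψ₁ = P₁/(ρg) = 627×1000 / (1000 × 9.81) = 63.91 m.
Velocity heads: v₁²/2g = 2.83²/19.62 = 0.408 m; v₂²/2g = 4.81²/19.62 = 1.179 m.
Total head H = z₁ + ψ₁ + v₁²/2g = 106.14 + 63.91 + 0.408 = 170.46 m.
ψ₂ = H − z₂ − v₂²/2g = 170.46 − 117.30 − 1.179 = 51.98 m.
P₂ = ρgψ₂ = 1000 × 9.81 × 51.98 ≈ 510 kPa.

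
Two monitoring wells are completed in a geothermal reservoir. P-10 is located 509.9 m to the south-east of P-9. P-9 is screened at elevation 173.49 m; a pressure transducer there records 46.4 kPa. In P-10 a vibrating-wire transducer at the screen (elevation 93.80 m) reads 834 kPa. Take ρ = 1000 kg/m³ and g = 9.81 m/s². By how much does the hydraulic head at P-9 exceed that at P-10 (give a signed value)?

Δh ≈ -0.60 m

Pressure head at P-9: ψ = P/(ρg) = 46.4×1000 / (1000 × 9.81) = 4.73 m.
Total head at P-9: h = z + ψ = 173.49 + 4.73 = 178.22 m.
Pressure head at P-10: ψ = P/(ρg) = 834×1000 / (1000 × 9.81) = 85.02 m.
Total head at P-10: h = z + ψ = 93.80 + 85.02 = 178.82 m.
Head difference: h(P-9) − h(P-10) = 178.22 − 178.82 = -0.60 m.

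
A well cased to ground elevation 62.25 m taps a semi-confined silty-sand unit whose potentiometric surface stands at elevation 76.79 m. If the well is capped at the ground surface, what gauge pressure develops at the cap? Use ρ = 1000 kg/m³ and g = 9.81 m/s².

P ≈ 143 kPa

Head above the cap: Δh = 76.79 − 62.25 = 14.54 m.
P = ρgΔh = 1000 × 9.81 × 14.54 = 142637 Pa ≈ 143 kPa.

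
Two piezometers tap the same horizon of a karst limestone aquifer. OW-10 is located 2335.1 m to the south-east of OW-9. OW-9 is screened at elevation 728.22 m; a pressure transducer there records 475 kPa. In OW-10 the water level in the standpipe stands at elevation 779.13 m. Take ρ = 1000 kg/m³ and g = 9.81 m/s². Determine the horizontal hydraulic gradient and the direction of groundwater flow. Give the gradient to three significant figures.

Pressure head at OW-9: ψ = P/(ρg) = 475×1000 / (1000 × 9.81) = 48.42 m.
Total head at OW-9: h = z + ψ = 728.22 + 48.42 = 776.64 m.
Total head at OW-10: h = 779.13 m (water level in the piezometer is the total head).
Head difference: h(OW-9) − h(OW-10) = 776.64 − 779.13 = -2.49 m.
Hydraulic gradient: i = |Δh| / L = 2.49 / 2335.1 = 0.00107.
Flow is from higher to lower head: from OW-10 toward OW-9, i.e. toward the north-west.

i ≈ 0.00107; groundwater flows toward the north-west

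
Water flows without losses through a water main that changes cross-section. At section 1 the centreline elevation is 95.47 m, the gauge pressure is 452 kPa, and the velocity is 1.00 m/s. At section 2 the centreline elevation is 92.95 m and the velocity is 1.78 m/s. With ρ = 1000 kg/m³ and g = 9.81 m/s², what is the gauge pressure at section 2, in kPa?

Pressure head at 1: ψ₁ = P₁/(ρg) = 452×1000 / (1000 × 9.81) = 46.08 m.
Velocity heads: v₁²/2g = 1.00²/19.62 = 0.051 m; v₂²/2g = 1.78²/19.62 = 0.161 m.
Total head H = z₁ + ψ₁ + v₁²/2g = 95.47 + 46.08 + 0.051 = 141.60 m.
ψ₂ = H − z₂ − v₂²/2g = 141.60 − 92.95 − 0.161 = 48.49 m.
P₂ = ρgψ₂ = 1000 × 9.81 × 48.49 ≈ 476 kPa.

P₂ ≈ 476 kPa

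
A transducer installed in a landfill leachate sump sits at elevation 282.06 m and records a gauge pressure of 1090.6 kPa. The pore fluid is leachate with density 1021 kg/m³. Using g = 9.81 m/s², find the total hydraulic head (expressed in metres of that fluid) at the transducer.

h ≈ 390.95 m

ψ = P/(ρg) = 1090.6×1000 / (1021 × 9.81) = 108.89 m.
h = z + ψ = 282.06 + 108.89 = 390.95 m.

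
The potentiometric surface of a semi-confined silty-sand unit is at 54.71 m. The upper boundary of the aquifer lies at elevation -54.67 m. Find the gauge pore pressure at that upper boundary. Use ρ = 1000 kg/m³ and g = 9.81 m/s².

Pressure head at the aquifer top: ψ = h − z = 54.71 − (-54.67) = 109.38 m.
P = ρgψ = 1000 × 9.81 × 109.38 = 1073018 Pa ≈ 1070 kPa.

P ≈ 1070 kPa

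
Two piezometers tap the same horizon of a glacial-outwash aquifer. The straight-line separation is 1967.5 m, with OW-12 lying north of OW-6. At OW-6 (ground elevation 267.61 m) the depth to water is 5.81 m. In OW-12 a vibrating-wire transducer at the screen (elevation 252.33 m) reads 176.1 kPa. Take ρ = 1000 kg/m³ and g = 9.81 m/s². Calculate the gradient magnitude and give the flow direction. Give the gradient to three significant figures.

i ≈ 0.00431; groundwater flows toward the south

Total head at OW-6: h = 267.61 − 5.81 = 261.80 m.
Pressure head at OW-12: ψ = P/(ρg) = 176.1×1000 / (1000 × 9.81) = 17.95 m.
Total head at OW-12: h = z + ψ = 252.33 + 17.95 = 270.28 m.
Head difference: h(OW-6) − h(OW-12) = 261.80 − 270.28 = -8.48 m.
Hydraulic gradient: i = |Δh| / L = 8.48 / 1967.5 = 0.00431.
Flow is from higher to lower head: from OW-12 toward OW-6, i.e. toward the south.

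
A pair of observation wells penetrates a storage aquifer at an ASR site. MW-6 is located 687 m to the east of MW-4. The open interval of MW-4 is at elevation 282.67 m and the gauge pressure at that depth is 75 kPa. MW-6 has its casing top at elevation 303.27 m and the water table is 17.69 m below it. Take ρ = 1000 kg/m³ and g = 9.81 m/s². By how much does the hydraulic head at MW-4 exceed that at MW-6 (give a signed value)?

Δh ≈ 4.74 m

Pressure head at MW-4: ψ = P/(ρg) = 75×1000 / (1000 × 9.81) = 7.65 m.
Total head at MW-4: h = z + ψ = 282.67 + 7.65 = 290.32 m.
Total head at MW-6: h = 303.27 − 17.69 = 285.58 m.
Head difference: h(MW-4) − h(MW-6) = 290.32 − 285.58 = 4.74 m.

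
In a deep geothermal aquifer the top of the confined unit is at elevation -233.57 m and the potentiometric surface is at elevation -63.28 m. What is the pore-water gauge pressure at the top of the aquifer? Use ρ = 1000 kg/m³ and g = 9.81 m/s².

Pressure head at the aquifer top: ψ = h − z = -63.28 − (-233.57) = 170.29 m.
P = ρgψ = 1000 × 9.81 × 170.29 = 1670545 Pa ≈ 1670 kPa.

P ≈ 1670 kPa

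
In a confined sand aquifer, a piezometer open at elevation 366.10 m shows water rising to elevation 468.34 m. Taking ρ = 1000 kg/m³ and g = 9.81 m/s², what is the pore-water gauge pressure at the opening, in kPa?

P ≈ 1000 kPa

Pressure head ψ = h − z = 468.34 − 366.10 = 102.24 m.
P = ρgψ = 1000 × 9.81 × 102.24 = 1002974 Pa ≈ 1000 kPa.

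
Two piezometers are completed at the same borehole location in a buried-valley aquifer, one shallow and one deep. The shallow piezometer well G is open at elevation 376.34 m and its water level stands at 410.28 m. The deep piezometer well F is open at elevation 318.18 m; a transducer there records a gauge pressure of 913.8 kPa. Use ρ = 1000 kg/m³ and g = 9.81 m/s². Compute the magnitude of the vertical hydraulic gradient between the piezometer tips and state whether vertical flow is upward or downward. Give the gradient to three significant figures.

Total head at well G: h = 410.28 m (water level in the standpipe).
Pressure head at well F: ψ = P/(ρg) = 913.8×1000 / (1000 × 9.81) = 93.15 m.
Total head at well F: h = z + ψ = 318.18 + 93.15 = 411.33 m.
Δh = h(well G) − h(well F) = 410.28 − 411.33 = -1.05 m.
Vertical separation Δz = 376.34 − 318.18 = 58.16 m.
|i_v| = |Δh| / Δz = 1.05 / 58.16 = 0.0181.
Head is higher in the deep piezometer, so vertical flow is upward (discharge condition).

|i_v| ≈ 0.0181; vertical flow is upward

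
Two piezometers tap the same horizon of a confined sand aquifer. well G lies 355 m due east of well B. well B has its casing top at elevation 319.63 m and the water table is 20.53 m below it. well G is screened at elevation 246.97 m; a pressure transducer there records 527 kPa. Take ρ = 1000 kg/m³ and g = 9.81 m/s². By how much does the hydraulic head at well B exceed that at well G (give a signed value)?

Total head at well B: h = 319.63 − 20.53 = 299.10 m.
Pressure head at well G: ψ = P/(ρg) = 527×1000 / (1000 × 9.81) = 53.72 m.
Total head at well G: h = z + ψ = 246.97 + 53.72 = 300.69 m.
Head difference: h(well B) − h(well G) = 299.10 − 300.69 = -1.59 m.

Δh ≈ -1.59 m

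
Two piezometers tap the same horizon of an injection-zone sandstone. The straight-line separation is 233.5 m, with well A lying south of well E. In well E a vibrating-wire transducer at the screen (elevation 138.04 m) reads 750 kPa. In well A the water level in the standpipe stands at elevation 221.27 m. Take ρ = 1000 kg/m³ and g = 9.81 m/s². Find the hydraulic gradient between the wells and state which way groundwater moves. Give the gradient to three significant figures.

Pressure head at well E: ψ = P/(ρg) = 750×1000 / (1000 × 9.81) = 76.45 m.
Total head at well E: h = z + ψ = 138.04 + 76.45 = 214.49 m.
Total head at well A: h = 221.27 m (water level in the piezometer is the total head).
Head difference: h(well E) − h(well A) = 214.49 − 221.27 = -6.78 m.
Hydraulic gradient: i = |Δh| / L = 6.78 / 233.5 = 0.0290.
Flow is from higher to lower head: from well A toward well E, i.e. toward the north.

i ≈ 0.0290; groundwater flows toward the north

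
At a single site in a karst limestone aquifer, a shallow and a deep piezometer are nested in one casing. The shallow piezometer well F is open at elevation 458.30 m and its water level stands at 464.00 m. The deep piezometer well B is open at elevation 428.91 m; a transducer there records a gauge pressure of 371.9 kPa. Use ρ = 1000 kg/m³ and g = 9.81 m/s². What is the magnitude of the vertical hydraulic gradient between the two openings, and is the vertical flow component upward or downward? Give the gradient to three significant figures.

Total head at well F: h = 464.00 m (water level in the standpipe).
Pressure head at well B: ψ = P/(ρg) = 371.9×1000 / (1000 × 9.81) = 37.91 m.
Total head at well B: h = z + ψ = 428.91 + 37.91 = 466.82 m.
Δh = h(well F) − h(well B) = 464.00 − 466.82 = -2.82 m.
Vertical separation Δz = 458.30 − 428.91 = 29.39 m.
|i_v| = |Δh| / Δz = 2.82 / 29.39 = 0.0960.
Head is higher in the deep piezometer, so vertical flow is upward (discharge condition).

|i_v| ≈ 0.0960; vertical flow is upward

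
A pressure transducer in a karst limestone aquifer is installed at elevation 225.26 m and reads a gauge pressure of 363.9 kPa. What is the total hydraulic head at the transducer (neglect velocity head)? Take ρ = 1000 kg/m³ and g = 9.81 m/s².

ψ = P/(ρg) = 363.9×1000 / (1000 × 9.81) = 37.09 m.
h = z + ψ = 225.26 + 37.09 = 262.35 m.

h ≈ 262.35 m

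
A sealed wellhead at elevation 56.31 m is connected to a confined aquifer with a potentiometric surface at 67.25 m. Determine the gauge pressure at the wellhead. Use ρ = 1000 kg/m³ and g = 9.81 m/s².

Head above the cap: Δh = 67.25 − 56.31 = 10.94 m.
P = ρgΔh = 1000 × 9.81 × 10.94 = 107321 Pa ≈ 107 kPa.

P ≈ 107 kPa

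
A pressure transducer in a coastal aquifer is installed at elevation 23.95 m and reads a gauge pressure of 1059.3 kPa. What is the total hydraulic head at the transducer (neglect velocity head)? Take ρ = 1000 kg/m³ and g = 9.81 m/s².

ψ = P/(ρg) = 1059.3×1000 / (1000 × 9.81) = 107.98 m.
h = z + ψ = 23.95 + 107.98 = 131.93 m.

h ≈ 131.93 m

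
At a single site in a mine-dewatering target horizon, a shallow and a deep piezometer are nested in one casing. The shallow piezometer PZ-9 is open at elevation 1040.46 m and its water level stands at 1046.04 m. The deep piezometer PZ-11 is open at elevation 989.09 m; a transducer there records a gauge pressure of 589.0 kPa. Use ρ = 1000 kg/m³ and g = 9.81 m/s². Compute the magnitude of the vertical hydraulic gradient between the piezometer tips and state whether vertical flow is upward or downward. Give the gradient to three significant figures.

|i_v| ≈ 0.0602; vertical flow is upward

Total head at PZ-9: h = 1046.04 m (water level in the standpipe).
Pressure head at PZ-11: ψ = P/(ρg) = 589.0×1000 / (1000 × 9.81) = 60.04 m.
Total head at PZ-11: h = z + ψ = 989.09 + 60.04 = 1049.13 m.
Δh = h(PZ-9) − h(PZ-11) = 1046.04 − 1049.13 = -3.09 m.
Vertical separation Δz = 1040.46 − 989.09 = 51.37 m.
|i_v| = |Δh| / Δz = 3.09 / 51.37 = 0.0602.
Head is higher in the deep piezometer, so vertical flow is upward (discharge condition).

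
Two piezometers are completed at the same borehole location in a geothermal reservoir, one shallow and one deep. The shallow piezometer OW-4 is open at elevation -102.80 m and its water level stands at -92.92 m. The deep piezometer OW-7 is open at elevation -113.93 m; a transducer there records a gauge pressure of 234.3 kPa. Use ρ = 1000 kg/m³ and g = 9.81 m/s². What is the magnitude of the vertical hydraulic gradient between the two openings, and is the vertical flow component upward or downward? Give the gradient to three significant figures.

|i_v| ≈ 0.258; vertical flow is upward

Total head at OW-4: h = -92.92 m (water level in the standpipe).
Pressure head at OW-7: ψ = P/(ρg) = 234.3×1000 / (1000 × 9.81) = 23.88 m.
Total head at OW-7: h = z + ψ = -113.93 + 23.88 = -90.05 m.
Δh = h(OW-4) − h(OW-7) = -92.92 − (-90.05) = -2.87 m.
Vertical separation Δz = -102.80 − (-113.93) = 11.13 m.
|i_v| = |Δh| / Δz = 2.87 / 11.13 = 0.258.
Head is higher in the deep piezometer, so vertical flow is upward (discharge condition).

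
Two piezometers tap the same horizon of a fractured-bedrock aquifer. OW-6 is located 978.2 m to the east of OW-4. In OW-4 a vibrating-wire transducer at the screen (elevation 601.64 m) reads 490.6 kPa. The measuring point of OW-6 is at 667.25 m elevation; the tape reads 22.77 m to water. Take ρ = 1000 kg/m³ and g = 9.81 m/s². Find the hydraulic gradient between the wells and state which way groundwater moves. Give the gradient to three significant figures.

Pressure head at OW-4: ψ = P/(ρg) = 490.6×1000 / (1000 × 9.81) = 50.01 m.
Total head at OW-4: h = z + ψ = 601.64 + 50.01 = 651.65 m.
Total head at OW-6: h = 667.25 − 22.77 = 644.48 m.
Head difference: h(OW-4) − h(OW-6) = 651.65 − 644.48 = 7.17 m.
Hydraulic gradient: i = |Δh| / L = 7.17 / 978.2 = 0.00733.
Flow is from higher to lower head: from OW-4 toward OW-6, i.e. toward the east.

i ≈ 0.00733; groundwater flows toward the east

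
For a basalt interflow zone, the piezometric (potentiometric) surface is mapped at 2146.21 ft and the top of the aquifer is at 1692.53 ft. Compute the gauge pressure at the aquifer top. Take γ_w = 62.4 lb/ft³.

Pressure head at the aquifer top: ψ = h − z = 2146.21 − 1692.53 = 453.68 ft.
P = γψ/144 = 62.4 × 453.68 / 144 = 197 psi.

P ≈ 197 psi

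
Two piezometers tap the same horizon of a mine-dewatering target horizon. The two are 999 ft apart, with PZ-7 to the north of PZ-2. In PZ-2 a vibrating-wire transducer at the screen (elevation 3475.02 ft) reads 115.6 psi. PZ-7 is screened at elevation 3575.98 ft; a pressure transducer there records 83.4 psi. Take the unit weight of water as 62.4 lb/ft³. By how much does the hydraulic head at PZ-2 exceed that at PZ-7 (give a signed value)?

Δh ≈ -26.65 ft

Pressure head at PZ-2: ψ = 144·P/γ = 144 × 115.6 / 62.4 = 266.77 ft.
Total head at PZ-2: h = z + ψ = 3475.02 + 266.77 = 3741.79 ft.
Pressure head at PZ-7: ψ = 144·P/γ = 144 × 83.4 / 62.4 = 192.46 ft.
Total head at PZ-7: h = z + ψ = 3575.98 + 192.46 = 3768.44 ft.
Head difference: h(PZ-2) − h(PZ-7) = 3741.79 − 3768.44 = -26.65 ft.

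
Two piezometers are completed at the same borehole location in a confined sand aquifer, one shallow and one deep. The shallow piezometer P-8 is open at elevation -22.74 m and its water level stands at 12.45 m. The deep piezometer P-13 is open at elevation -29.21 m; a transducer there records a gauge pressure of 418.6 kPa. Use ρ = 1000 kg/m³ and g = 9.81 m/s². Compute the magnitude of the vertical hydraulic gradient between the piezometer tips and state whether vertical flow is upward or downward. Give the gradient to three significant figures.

Total head at P-8: h = 12.45 m (water level in the standpipe).
Pressure head at P-13: ψ = P/(ρg) = 418.6×1000 / (1000 × 9.81) = 42.67 m.
Total head at P-13: h = z + ψ = -29.21 + 42.67 = 13.46 m.
Δh = h(P-8) − h(P-13) = 12.45 − 13.46 = -1.01 m.
Vertical separation Δz = -22.74 − (-29.21) = 6.47 m.
|i_v| = |Δh| / Δz = 1.01 / 6.47 = 0.156.
Head is higher in the deep piezometer, so vertical flow is upward (discharge condition).

|i_v| ≈ 0.156; vertical flow is upward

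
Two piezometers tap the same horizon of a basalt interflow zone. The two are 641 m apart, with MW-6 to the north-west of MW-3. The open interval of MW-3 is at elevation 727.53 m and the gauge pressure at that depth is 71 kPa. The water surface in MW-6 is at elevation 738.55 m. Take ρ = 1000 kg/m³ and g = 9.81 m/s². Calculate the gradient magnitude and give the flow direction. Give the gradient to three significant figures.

Pressure head at MW-3: ψ = P/(ρg) = 71×1000 / (1000 × 9.81) = 7.24 m.
Total head at MW-3: h = z + ψ = 727.53 + 7.24 = 734.77 m.
Total head at MW-6: h = 738.55 m (water level in the piezometer is the total head).
Head difference: h(MW-3) − h(MW-6) = 734.77 − 738.55 = -3.78 m.
Hydraulic gradient: i = |Δh| / L = 3.78 / 641 = 0.00590.
Flow is from higher to lower head: from MW-6 toward MW-3, i.e. toward the south-east.

i ≈ 0.00590; groundwater flows toward the south-east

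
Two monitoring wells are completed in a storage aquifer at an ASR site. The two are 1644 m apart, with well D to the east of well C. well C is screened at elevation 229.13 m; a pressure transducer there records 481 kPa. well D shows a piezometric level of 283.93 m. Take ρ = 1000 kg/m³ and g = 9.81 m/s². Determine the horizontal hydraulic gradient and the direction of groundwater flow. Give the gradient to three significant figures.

i ≈ 0.00351; groundwater flows toward the west

Pressure head at well C: ψ = P/(ρg) = 481×1000 / (1000 × 9.81) = 49.03 m.
Total head at well C: h = z + ψ = 229.13 + 49.03 = 278.16 m.
Total head at well D: h = 283.93 m (water level in the piezometer is the total head).
Head difference: h(well C) − h(well D) = 278.16 − 283.93 = -5.77 m.
Hydraulic gradient: i = |Δh| / L = 5.77 / 1644 = 0.00351.
Flow is from higher to lower head: from well D toward well C, i.e. toward the west.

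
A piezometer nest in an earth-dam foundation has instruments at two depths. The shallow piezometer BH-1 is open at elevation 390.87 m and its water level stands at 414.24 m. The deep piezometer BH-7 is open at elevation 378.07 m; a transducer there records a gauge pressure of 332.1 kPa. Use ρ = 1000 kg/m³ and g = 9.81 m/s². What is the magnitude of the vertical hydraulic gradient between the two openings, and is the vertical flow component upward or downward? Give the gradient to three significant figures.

Total head at BH-1: h = 414.24 m (water level in the standpipe).
Pressure head at BH-7: ψ = P/(ρg) = 332.1×1000 / (1000 × 9.81) = 33.85 m.
Total head at BH-7: h = z + ψ = 378.07 + 33.85 = 411.92 m.
Δh = h(BH-1) − h(BH-7) = 414.24 − 411.92 = 2.32 m.
Vertical separation Δz = 390.87 − 378.07 = 12.80 m.
|i_v| = |Δh| / Δz = 2.32 / 12.80 = 0.181.
Head is higher in the shallow piezometer, so vertical flow is downward (recharge condition).

|i_v| ≈ 0.181; vertical flow is downward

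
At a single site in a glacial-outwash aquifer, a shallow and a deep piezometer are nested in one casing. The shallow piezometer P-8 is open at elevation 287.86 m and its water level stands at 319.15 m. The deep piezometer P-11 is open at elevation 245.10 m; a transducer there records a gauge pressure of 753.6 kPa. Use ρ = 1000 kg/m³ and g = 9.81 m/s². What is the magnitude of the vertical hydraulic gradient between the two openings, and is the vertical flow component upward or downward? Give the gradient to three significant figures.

|i_v| ≈ 0.0648; vertical flow is upward

Total head at P-8: h = 319.15 m (water level in the standpipe).
Pressure head at P-11: ψ = P/(ρg) = 753.6×1000 / (1000 × 9.81) = 76.82 m.
Total head at P-11: h = z + ψ = 245.10 + 76.82 = 321.92 m.
Δh = h(P-8) − h(P-11) = 319.15 − 321.92 = -2.77 m.
Vertical separation Δz = 287.86 − 245.10 = 42.76 m.
|i_v| = |Δh| / Δz = 2.77 / 42.76 = 0.0648.
Head is higher in the deep piezometer, so vertical flow is upward (discharge condition).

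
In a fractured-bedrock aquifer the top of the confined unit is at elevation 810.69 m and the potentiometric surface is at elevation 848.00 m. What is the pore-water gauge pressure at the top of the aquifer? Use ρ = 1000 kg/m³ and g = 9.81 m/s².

P ≈ 366 kPa

Pressure head at the aquifer top: ψ = h − z = 848.00 − 810.69 = 37.31 m.
P = ρgψ = 1000 × 9.81 × 37.31 = 366011 Pa ≈ 366 kPa.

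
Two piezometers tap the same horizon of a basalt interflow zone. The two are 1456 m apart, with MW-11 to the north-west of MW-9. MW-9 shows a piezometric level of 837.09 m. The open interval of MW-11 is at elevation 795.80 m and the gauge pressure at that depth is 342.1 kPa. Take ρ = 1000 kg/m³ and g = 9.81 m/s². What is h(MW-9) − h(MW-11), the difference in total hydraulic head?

Total head at MW-9: h = 837.09 m (water level in the piezometer is the total head).
Pressure head at MW-11: ψ = P/(ρg) = 342.1×1000 / (1000 × 9.81) = 34.87 m.
Total head at MW-11: h = z + ψ = 795.80 + 34.87 = 830.67 m.
Head difference: h(MW-9) − h(MW-11) = 837.09 − 830.67 = 6.42 m.

Δh ≈ 6.42 m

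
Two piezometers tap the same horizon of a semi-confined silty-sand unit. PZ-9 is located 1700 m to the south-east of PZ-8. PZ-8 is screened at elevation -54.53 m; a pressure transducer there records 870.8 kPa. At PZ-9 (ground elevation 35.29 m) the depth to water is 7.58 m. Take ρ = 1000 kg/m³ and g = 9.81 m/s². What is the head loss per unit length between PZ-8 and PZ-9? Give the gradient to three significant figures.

i ≈ 0.00384 m/m

Pressure head at PZ-8: ψ = P/(ρg) = 870.8×1000 / (1000 × 9.81) = 88.77 m.
Total head at PZ-8: h = z + ψ = -54.53 + 88.77 = 34.24 m.
Total head at PZ-9: h = 35.29 − 7.58 = 27.71 m.
Head difference: h(PZ-8) − h(PZ-9) = 34.24 − 27.71 = 6.53 m.
Hydraulic gradient: i = |Δh| / L = 6.53 / 1700 = 0.00384.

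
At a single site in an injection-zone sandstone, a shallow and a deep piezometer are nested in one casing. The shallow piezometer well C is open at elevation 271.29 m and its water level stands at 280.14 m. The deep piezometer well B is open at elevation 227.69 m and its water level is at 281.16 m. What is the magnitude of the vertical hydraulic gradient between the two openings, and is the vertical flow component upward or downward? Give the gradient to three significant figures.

Total head at well C: h = 280.14 m (water level in the standpipe).
Total head at well B: h = 281.16 m.
Δh = h(well C) − h(well B) = 280.14 − 281.16 = -1.02 m.
Vertical separation Δz = 271.29 − 227.69 = 43.60 m.
|i_v| = |Δh| / Δz = 1.02 / 43.60 = 0.0234.
Head is higher in the deep piezometer, so vertical flow is upward (discharge condition).

|i_v| ≈ 0.0234; vertical flow is upward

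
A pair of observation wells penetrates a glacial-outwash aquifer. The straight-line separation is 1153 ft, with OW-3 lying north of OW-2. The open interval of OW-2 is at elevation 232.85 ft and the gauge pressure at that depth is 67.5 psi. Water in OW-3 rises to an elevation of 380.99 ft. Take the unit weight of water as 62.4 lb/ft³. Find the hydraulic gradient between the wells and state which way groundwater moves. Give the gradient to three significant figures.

Pressure head at OW-2: ψ = 144·P/γ = 144 × 67.5 / 62.4 = 155.77 ft.
Total head at OW-2: h = z + ψ = 232.85 + 155.77 = 388.62 ft.
Total head at OW-3: h = 380.99 ft (water level in the piezometer is the total head).
Head difference: h(OW-2) − h(OW-3) = 388.62 − 380.99 = 7.63 ft.
Hydraulic gradient: i = |Δh| / L = 7.63 / 1153 = 0.00662.
Flow is from higher to lower head: from OW-2 toward OW-3, i.e. toward the north.

i ≈ 0.00662; groundwater flows toward the north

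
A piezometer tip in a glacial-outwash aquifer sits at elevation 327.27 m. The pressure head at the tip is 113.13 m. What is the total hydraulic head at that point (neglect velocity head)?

h = z + ψ = 327.27 + 113.13 = 440.40 m.

h ≈ 440.40 m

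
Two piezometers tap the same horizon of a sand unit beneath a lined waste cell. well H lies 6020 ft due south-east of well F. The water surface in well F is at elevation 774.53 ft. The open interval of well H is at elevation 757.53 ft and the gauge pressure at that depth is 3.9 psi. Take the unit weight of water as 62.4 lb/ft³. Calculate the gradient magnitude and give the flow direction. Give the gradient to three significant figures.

i ≈ 0.00133; groundwater flows toward the south-east

Total head at well F: h = 774.53 ft (water level in the piezometer is the total head).
Pressure head at well H: ψ = 144·P/γ = 144 × 3.9 / 62.4 = 9.00 ft.
Total head at well H: h = z + ψ = 757.53 + 9.00 = 766.53 ft.
Head difference: h(well F) − h(well H) = 774.53 − 766.53 = 8.00 ft.
Hydraulic gradient: i = |Δh| / L = 8.00 / 6020 = 0.00133.
Flow is from higher to lower head: from well F toward well H, i.e. toward the south-east.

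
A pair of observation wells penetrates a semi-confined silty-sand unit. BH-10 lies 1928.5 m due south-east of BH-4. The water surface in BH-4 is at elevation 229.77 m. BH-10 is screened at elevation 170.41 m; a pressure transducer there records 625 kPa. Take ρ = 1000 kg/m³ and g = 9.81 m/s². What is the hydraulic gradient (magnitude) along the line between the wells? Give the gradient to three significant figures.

i ≈ 0.00226

Total head at BH-4: h = 229.77 m (water level in the piezometer is the total head).
Pressure head at BH-10: ψ = P/(ρg) = 625×1000 / (1000 × 9.81) = 63.71 m.
Total head at BH-10: h = z + ψ = 170.41 + 63.71 = 234.12 m.
Head difference: h(BH-4) − h(BH-10) = 229.77 − 234.12 = -4.35 m.
Hydraulic gradient: i = |Δh| / L = 4.35 / 1928.5 = 0.00226.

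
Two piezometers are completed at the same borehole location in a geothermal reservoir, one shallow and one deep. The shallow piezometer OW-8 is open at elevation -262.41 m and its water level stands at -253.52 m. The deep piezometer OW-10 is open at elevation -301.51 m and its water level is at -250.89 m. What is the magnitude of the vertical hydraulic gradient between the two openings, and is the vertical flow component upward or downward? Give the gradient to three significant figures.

|i_v| ≈ 0.0673; vertical flow is upward

Total head at OW-8: h = -253.52 m (water level in the standpipe).
Total head at OW-10: h = -250.89 m.
Δh = h(OW-8) − h(OW-10) = -253.52 − (-250.89) = -2.63 m.
Vertical separation Δz = -262.41 − (-301.51) = 39.10 m.
|i_v| = |Δh| / Δz = 2.63 / 39.10 = 0.0673.
Head is higher in the deep piezometer, so vertical flow is upward (discharge condition).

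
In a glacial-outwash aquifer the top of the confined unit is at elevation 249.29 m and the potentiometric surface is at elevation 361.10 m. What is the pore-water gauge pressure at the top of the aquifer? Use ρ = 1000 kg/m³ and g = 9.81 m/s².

Pressure head at the aquifer top: ψ = h − z = 361.10 − 249.29 = 111.81 m.
P = ρgψ = 1000 × 9.81 × 111.81 = 1096856 Pa ≈ 1100 kPa.

P ≈ 1100 kPa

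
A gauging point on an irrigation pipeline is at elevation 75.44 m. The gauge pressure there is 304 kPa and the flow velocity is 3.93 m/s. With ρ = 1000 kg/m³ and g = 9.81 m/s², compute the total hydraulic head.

h ≈ 107.22 m

Pressure head ψ = P/(ρg) = 304×1000 / (1000 × 9.81) = 30.99 m.
Velocity head = v²/(2g) = 3.93² / (2 × 9.81) = 0.787 m.
h = z + ψ + v²/(2g) = 75.44 + 30.99 + 0.787 = 107.22 m.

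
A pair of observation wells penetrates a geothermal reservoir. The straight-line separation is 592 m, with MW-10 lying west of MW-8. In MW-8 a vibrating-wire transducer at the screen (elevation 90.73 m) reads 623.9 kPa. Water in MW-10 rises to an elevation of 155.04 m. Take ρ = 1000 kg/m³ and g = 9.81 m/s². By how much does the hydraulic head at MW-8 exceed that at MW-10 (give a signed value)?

Δh ≈ -0.71 m

Pressure head at MW-8: ψ = P/(ρg) = 623.9×1000 / (1000 × 9.81) = 63.60 m.
Total head at MW-8: h = z + ψ = 90.73 + 63.60 = 154.33 m.
Total head at MW-10: h = 155.04 m (water level in the piezometer is the total head).
Head difference: h(MW-8) − h(MW-10) = 154.33 − 155.04 = -0.71 m.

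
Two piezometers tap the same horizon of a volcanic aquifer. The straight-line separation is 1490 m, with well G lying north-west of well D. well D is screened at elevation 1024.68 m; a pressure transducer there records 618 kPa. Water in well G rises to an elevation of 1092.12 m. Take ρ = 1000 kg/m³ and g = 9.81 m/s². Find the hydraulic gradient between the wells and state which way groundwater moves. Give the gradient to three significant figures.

Pressure head at well D: ψ = P/(ρg) = 618×1000 / (1000 × 9.81) = 63.00 m.
Total head at well D: h = z + ψ = 1024.68 + 63.00 = 1087.68 m.
Total head at well G: h = 1092.12 m (water level in the piezometer is the total head).
Head difference: h(well D) − h(well G) = 1087.68 − 1092.12 = -4.44 m.
Hydraulic gradient: i = |Δh| / L = 4.44 / 1490 = 0.00298.
Flow is from higher to lower head: from well G toward well D, i.e. toward the south-east.

i ≈ 0.00298; groundwater flows toward the south-east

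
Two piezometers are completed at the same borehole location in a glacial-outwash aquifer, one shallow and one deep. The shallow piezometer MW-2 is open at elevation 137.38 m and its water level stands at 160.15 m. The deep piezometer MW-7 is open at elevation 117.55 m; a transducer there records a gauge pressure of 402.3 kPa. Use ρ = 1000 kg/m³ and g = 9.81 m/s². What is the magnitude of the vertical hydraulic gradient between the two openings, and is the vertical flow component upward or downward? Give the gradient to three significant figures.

|i_v| ≈ 0.0802; vertical flow is downward

Total head at MW-2: h = 160.15 m (water level in the standpipe).
Pressure head at MW-7: ψ = P/(ρg) = 402.3×1000 / (1000 × 9.81) = 41.01 m.
Total head at MW-7: h = z + ψ = 117.55 + 41.01 = 158.56 m.
Δh = h(MW-2) − h(MW-7) = 160.15 − 158.56 = 1.59 m.
Vertical separation Δz = 137.38 − 117.55 = 19.83 m.
|i_v| = |Δh| / Δz = 1.59 / 19.83 = 0.0802.
Head is higher in the shallow piezometer, so vertical flow is downward (recharge condition).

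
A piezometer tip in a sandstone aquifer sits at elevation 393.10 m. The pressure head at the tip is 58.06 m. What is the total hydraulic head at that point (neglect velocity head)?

h = z + ψ = 393.10 + 58.06 = 451.16 m.

h ≈ 451.16 m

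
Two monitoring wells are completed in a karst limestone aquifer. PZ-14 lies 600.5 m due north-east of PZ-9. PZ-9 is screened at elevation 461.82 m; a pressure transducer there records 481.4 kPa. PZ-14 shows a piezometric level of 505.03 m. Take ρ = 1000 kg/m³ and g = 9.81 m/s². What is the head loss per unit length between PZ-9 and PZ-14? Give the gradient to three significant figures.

Pressure head at PZ-9: ψ = P/(ρg) = 481.4×1000 / (1000 × 9.81) = 49.07 m.
Total head at PZ-9: h = z + ψ = 461.82 + 49.07 = 510.89 m.
Total head at PZ-14: h = 505.03 m (water level in the piezometer is the total head).
Head difference: h(PZ-9) − h(PZ-14) = 510.89 − 505.03 = 5.86 m.
Hydraulic gradient: i = |Δh| / L = 5.86 / 600.5 = 0.00976.

i ≈ 0.00976 m/m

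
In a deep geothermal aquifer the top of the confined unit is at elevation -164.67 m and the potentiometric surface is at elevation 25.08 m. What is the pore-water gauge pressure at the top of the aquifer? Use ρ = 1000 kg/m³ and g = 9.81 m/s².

Pressure head at the aquifer top: ψ = h − z = 25.08 − (-164.67) = 189.75 m.
P = ρgψ = 1000 × 9.81 × 189.75 = 1861448 Pa ≈ 1860 kPa.

P ≈ 1860 kPa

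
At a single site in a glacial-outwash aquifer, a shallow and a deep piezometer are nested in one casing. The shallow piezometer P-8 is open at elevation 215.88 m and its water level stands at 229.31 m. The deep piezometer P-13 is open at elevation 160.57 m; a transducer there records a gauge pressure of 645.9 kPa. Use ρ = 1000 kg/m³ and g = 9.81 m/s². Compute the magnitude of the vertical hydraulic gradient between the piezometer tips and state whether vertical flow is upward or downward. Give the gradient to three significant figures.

Total head at P-8: h = 229.31 m (water level in the standpipe).
Pressure head at P-13: ψ = P/(ρg) = 645.9×1000 / (1000 × 9.81) = 65.84 m.
Total head at P-13: h = z + ψ = 160.57 + 65.84 = 226.41 m.
Δh = h(P-8) − h(P-13) = 229.31 − 226.41 = 2.90 m.
Vertical separation Δz = 215.88 − 160.57 = 55.31 m.
|i_v| = |Δh| / Δz = 2.90 / 55.31 = 0.0524.
Head is higher in the shallow piezometer, so vertical flow is downward (recharge condition).

|i_v| ≈ 0.0524; vertical flow is downward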